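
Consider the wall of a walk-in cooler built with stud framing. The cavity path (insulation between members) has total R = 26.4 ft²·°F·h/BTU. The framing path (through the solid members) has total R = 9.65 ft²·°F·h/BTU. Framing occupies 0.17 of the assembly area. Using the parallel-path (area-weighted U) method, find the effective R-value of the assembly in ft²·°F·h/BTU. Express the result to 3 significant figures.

U_eff = 0.83/26.4 + 0.17/9.65 = 0.03144 + 0.01762 = 0.04906
R_eff = 1/U_eff = 20.38 ft²·°F·h/BTU

20.4 ft²·°F·h/BTU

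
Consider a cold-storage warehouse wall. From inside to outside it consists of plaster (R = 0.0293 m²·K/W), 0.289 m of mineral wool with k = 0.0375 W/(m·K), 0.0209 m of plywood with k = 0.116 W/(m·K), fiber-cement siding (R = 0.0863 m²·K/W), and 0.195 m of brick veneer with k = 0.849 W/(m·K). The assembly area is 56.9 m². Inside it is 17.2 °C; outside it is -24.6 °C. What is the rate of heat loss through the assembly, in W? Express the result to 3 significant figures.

289 W

0.289/0.0375 = 7.707
0.0209/0.116 = 0.1802
0.195/0.849 = 0.2297
R_total = 0.0293 + 7.707 + 0.1802 + 0.0863 + 0.2297 = 8.232 m²·K/W
Q = A·ΔT/R = 56.9 × (17.2 − (-24.6)) / 8.232 = 288.9 W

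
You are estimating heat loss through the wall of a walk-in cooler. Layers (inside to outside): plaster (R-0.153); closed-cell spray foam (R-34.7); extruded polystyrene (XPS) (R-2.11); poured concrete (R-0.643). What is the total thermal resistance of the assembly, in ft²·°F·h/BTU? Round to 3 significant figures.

R_total = 0.153 + 34.7 + 2.11 + 0.643 = 37.61 ft²·°F·h/BTU

37.6 ft²·°F·h/BTU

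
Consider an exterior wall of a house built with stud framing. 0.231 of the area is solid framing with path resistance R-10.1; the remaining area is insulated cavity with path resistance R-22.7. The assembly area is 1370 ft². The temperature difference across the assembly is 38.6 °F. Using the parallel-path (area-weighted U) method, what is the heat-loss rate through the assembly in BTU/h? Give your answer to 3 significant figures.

3000 BTU/h

U_eff = 0.769/22.7 + 0.231/10.1 = 0.03388 + 0.02287 = 0.05675
R_eff = 1/U_eff = 17.62 ft²·°F·h/BTU
Q = 1370 × 38.6 / 17.62 = 3001 BTU/h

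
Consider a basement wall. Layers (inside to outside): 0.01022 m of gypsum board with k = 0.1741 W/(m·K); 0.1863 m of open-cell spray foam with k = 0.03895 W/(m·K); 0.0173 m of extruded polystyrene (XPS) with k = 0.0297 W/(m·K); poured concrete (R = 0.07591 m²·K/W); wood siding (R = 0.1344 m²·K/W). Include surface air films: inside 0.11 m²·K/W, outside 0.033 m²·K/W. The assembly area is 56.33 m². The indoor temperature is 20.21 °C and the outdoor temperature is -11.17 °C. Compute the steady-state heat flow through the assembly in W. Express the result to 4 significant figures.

0.01022/0.1741 = 0.058702
0.1863/0.03895 = 4.7831
0.0173/0.0297 = 0.58249
R_total = 0.11 + 0.058702 + 4.7831 + 0.58249 + 0.07591 + 0.1344 + 0.033 = 5.7776 m²·K/W
Q = A·ΔT/R = 56.33 × (20.21 − (-11.17)) / 5.7776 = 305.95 W

305.9 W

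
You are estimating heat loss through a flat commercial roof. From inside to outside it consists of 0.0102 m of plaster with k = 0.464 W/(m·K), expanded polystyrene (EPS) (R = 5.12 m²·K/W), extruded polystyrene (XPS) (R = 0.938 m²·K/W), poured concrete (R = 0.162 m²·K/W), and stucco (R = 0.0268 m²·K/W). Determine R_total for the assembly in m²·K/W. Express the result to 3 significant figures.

6.27 m²·K/W

0.0102/0.464 = 0.02198
R_total = 0.02198 + 5.12 + 0.938 + 0.162 + 0.0268 = 6.269 m²·K/W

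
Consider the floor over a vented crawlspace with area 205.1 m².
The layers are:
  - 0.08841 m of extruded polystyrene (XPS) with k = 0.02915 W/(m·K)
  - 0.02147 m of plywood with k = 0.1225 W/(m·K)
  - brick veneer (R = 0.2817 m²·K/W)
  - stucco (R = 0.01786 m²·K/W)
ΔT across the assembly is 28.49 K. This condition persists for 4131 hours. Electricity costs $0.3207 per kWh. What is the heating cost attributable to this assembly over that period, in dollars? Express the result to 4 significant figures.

2207 dollars

0.08841/0.02915 = 3.0329
0.02147/0.1225 = 0.17527
R_total = 3.0329 + 0.17527 + 0.2817 + 0.01786 = 3.5078 m²·K/W
Q = 205.1 × 28.49 / 3.5078 = 1665.8 W
E = 1665.8 W × 4131 h / 1000 = 6881.5 kWh
Cost = 6881.5 × 0.3207 = $2206.9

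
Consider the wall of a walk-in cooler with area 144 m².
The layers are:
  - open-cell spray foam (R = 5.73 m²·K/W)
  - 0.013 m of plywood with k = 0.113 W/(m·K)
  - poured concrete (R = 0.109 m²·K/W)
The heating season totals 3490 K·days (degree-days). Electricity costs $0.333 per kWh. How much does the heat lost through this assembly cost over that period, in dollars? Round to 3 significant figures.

0.013/0.113 = 0.115
R_total = 5.73 + 0.115 + 0.109 = 5.954 m²·K/W
E = A × HDD × 24 / R / 1000 = 144 × 3490 × 24 / 5.954 / 1000 = 2026 kWh
Cost = 2026 × 0.333 = $674.6

675 dollars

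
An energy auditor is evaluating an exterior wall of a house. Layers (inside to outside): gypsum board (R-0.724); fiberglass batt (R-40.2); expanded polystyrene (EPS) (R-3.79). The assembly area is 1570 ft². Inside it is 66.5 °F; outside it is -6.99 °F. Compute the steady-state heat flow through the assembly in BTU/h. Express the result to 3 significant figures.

2580 BTU/h

R_total = 0.724 + 40.2 + 3.79 = 44.71 ft²·°F·h/BTU
Q = A·ΔT/R = 1570 × (66.5 − (-6.99)) / 44.71 = 2580 BTU/h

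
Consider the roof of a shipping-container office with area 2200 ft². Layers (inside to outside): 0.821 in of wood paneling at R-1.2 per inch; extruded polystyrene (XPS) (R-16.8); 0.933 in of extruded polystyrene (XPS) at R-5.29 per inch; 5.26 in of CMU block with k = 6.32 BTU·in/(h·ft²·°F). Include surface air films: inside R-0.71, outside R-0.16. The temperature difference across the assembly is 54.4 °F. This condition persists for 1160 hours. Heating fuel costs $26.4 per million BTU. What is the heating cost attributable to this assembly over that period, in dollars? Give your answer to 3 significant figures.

150 dollars

0.821 × 1.2 = 0.9852
0.933 × 5.29 = 4.936
5.26/6.32 = 0.8323
R_total = 0.71 + 0.9852 + 16.8 + 4.936 + 0.8323 + 0.16 = 24.42 ft²·°F·h/BTU
Q = 2200 × 54.4 / 24.42 = 4900 BTU/h
E = 4900 × 1160 = 5684000 BTU
Cost = 5684000/10⁶ × 26.4 = $150.1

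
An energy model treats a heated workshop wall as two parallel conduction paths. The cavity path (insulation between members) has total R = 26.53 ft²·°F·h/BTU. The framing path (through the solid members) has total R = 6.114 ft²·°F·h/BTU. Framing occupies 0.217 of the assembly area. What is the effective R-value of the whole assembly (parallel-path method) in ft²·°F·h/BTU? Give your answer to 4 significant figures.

15.38 ft²·°F·h/BTU

U_eff = 0.783/26.53 + 0.217/6.114 = 0.029514 + 0.035492 = 0.065006
R_eff = 1/U_eff = 15.383 ft²·°F·h/BTU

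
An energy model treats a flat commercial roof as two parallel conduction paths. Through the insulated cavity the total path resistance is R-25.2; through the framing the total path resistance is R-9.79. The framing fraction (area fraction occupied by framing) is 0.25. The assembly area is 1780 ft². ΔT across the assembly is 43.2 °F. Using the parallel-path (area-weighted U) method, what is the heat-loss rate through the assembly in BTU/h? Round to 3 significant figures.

U_eff = 0.75/25.2 + 0.25/9.79 = 0.02976 + 0.02554 = 0.0553
R_eff = 1/U_eff = 18.08 ft²·°F·h/BTU
Q = 1780 × 43.2 / 18.08 = 4252 BTU/h

4250 BTU/h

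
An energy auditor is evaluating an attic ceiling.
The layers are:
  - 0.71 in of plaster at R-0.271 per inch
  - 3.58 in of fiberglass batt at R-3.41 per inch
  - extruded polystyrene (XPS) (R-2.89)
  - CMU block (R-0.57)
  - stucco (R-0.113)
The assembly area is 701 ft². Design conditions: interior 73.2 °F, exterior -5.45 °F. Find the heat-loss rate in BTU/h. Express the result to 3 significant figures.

3450 BTU/h

0.71 × 0.271 = 0.1924
3.58 × 3.41 = 12.21
R_total = 0.1924 + 12.21 + 2.89 + 0.57 + 0.113 = 15.97 ft²·°F·h/BTU
Q = A·ΔT/R = 701 × (73.2 − (-5.45)) / 15.97 = 3452 BTU/h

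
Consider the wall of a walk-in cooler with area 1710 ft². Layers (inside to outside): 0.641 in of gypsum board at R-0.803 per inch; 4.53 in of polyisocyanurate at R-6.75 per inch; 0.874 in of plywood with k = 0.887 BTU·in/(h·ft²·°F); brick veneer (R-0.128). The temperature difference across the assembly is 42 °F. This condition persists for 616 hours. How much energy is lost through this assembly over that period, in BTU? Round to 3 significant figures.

1370000 BTU

0.641 × 0.803 = 0.5147
4.53 × 6.75 = 30.58
0.874/0.887 = 0.9853
R_total = 0.5147 + 30.58 + 0.9853 + 0.128 = 32.21 ft²·°F·h/BTU
Q = 1710 × 42 / 32.21 = 2230 BTU/h
E = 2230 × 616 = 1374000 BTU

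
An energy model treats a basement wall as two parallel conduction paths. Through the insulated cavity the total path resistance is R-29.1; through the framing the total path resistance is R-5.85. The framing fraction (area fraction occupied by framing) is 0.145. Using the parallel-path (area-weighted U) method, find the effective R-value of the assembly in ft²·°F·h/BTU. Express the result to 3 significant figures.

18.5 ft²·°F·h/BTU

U_eff = 0.855/29.1 + 0.145/5.85 = 0.02938 + 0.02479 = 0.05417
R_eff = 1/U_eff = 18.46 ft²·°F·h/BTU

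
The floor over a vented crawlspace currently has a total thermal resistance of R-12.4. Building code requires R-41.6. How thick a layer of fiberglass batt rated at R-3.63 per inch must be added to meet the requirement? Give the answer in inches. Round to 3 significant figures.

8.04 in

ΔR = 41.6 − 12.4 = 29.2 ft²·°F·h/BTU
L = ΔR / (R/in) = 29.2/3.63 = 8.044 in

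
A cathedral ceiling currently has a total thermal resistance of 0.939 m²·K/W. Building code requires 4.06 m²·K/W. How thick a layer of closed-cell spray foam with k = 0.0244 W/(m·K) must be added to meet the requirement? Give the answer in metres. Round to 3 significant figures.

0.0762 m

ΔR = 4.06 − 0.939 = 3.121 m²·K/W
L = ΔR × k = 3.121 × 0.0244 = 0.07615 m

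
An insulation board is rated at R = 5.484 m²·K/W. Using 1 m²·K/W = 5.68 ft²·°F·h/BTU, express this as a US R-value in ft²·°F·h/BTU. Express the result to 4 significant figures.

31.15 ft²·°F·h/BTU

R_US = 5.484 × 5.68 = 31.149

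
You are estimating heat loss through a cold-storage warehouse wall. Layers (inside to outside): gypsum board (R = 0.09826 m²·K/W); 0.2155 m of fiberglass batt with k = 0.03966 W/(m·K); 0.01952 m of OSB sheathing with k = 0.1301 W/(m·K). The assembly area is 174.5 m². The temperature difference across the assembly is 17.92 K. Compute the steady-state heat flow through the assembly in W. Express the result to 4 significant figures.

0.2155/0.03966 = 5.4337
0.01952/0.1301 = 0.15004
R_total = 0.09826 + 5.4337 + 0.15004 = 5.682 m²·K/W
Q = A·ΔT/R = 174.5 × 17.92 / 5.682 = 550.34 W

550.3 W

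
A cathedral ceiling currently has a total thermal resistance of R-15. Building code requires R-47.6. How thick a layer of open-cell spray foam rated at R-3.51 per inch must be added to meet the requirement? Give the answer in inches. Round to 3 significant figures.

9.29 in

ΔR = 47.6 − 15 = 32.6 ft²·°F·h/BTU
L = ΔR / (R/in) = 32.6/3.51 = 9.288 in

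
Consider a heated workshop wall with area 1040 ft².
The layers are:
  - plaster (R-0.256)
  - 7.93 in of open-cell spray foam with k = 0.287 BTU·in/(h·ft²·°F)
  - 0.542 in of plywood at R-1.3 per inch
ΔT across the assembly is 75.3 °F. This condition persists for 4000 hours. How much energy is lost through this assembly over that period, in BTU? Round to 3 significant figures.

11000000 BTU

7.93/0.287 = 27.63
0.542 × 1.3 = 0.7046
R_total = 0.256 + 27.63 + 0.7046 = 28.59 ft²·°F·h/BTU
Q = 1040 × 75.3 / 28.59 = 2739 BTU/h
E = 2739 × 4000 = 10960000 BTU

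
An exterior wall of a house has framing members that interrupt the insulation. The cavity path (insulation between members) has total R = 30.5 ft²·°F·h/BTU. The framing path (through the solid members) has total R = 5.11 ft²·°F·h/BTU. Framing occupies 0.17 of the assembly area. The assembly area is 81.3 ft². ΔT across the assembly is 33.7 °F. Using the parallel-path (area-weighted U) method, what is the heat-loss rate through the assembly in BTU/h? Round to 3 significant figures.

U_eff = 0.83/30.5 + 0.17/5.11 = 0.02721 + 0.03327 = 0.06048
R_eff = 1/U_eff = 16.53 ft²·°F·h/BTU
Q = 81.3 × 33.7 / 16.53 = 165.7 BTU/h

166 BTU/h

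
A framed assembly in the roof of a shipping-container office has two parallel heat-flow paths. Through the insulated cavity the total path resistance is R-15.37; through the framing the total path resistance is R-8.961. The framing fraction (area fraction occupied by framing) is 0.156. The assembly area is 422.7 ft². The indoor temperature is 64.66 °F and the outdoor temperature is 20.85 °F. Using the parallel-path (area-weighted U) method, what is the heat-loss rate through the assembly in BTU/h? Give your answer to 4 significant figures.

U_eff = 0.844/15.37 + 0.156/8.961 = 0.054912 + 0.017409 = 0.072321
R_eff = 1/U_eff = 13.827 ft²·°F·h/BTU
Q = 422.7 × (64.66 − 20.85) / 13.827 = 1339.3 BTU/h

1339 BTU/h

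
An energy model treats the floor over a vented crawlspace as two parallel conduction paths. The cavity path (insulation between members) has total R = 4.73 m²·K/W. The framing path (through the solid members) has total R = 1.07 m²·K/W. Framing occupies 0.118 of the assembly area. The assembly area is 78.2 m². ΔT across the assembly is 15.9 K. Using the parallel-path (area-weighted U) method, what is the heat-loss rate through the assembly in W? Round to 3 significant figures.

369 W

U_eff = 0.882/4.73 + 0.118/1.07 = 0.1865 + 0.1103 = 0.2967
R_eff = 1/U_eff = 3.37 m²·K/W
Q = 78.2 × 15.9 / 3.37 = 369 W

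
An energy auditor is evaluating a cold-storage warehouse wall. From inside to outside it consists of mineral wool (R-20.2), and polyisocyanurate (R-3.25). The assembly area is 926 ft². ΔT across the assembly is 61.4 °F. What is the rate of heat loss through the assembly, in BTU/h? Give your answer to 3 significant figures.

2420 BTU/h

R_total = 20.2 + 3.25 = 23.45 ft²·°F·h/BTU
Q = A·ΔT/R = 926 × 61.4 / 23.45 = 2425 BTU/h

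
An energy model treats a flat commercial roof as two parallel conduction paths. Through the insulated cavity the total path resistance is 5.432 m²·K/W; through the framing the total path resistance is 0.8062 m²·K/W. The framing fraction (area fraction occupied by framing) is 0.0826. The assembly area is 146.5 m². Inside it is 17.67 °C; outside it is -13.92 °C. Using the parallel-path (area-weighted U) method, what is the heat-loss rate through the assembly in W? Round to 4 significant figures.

1256 W

U_eff = 0.9174/5.432 + 0.0826/0.8062 = 0.16889 + 0.10246 = 0.27134
R_eff = 1/U_eff = 3.6854 m²·K/W
Q = 146.5 × (17.67 − (-13.92)) / 3.6854 = 1255.8 W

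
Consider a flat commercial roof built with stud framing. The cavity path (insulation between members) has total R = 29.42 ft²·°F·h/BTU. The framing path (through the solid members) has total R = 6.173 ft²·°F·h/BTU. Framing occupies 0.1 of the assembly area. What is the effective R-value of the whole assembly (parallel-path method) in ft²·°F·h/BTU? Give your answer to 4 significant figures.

U_eff = 0.9/29.42 + 0.1/6.173 = 0.030591 + 0.0162 = 0.046791
R_eff = 1/U_eff = 21.372 ft²·°F·h/BTU

21.37 ft²·°F·h/BTU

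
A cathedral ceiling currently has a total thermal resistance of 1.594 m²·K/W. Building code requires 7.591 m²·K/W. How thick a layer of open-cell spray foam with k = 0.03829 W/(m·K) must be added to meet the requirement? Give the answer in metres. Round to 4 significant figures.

ΔR = 7.591 − 1.594 = 5.997 m²·K/W
L = ΔR × k = 5.997 × 0.03829 = 0.22963 m

0.2296 m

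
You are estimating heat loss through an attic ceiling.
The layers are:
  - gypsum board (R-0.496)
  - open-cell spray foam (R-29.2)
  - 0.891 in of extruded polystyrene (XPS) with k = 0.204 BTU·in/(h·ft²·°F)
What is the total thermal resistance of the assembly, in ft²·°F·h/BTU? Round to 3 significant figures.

0.891/0.204 = 4.368
R_total = 0.496 + 29.2 + 4.368 = 34.06 ft²·°F·h/BTU

34.1 ft²·°F·h/BTU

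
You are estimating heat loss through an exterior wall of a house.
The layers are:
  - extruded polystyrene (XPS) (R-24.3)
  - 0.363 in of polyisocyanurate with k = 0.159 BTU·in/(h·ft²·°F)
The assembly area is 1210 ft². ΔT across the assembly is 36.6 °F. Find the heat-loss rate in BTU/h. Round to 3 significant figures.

0.363/0.159 = 2.283
R_total = 24.3 + 2.283 = 26.58 ft²·°F·h/BTU
Q = A·ΔT/R = 1210 × 36.6 / 26.58 = 1666 BTU/h

1670 BTU/h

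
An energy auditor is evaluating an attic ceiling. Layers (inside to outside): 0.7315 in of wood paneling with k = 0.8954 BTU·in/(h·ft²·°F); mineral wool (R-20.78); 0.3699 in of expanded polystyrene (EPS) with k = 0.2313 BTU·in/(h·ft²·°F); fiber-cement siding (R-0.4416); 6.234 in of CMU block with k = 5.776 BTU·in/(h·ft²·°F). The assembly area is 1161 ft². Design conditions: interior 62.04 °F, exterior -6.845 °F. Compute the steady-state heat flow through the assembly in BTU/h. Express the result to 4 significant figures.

0.7315/0.8954 = 0.81695
0.3699/0.2313 = 1.5992
6.234/5.776 = 1.0793
R_total = 0.81695 + 20.78 + 1.5992 + 0.4416 + 1.0793 = 24.717 ft²·°F·h/BTU
Q = A·ΔT/R = 1161 × (62.04 − (-6.845)) / 24.717 = 3235.6 BTU/h

3236 BTU/h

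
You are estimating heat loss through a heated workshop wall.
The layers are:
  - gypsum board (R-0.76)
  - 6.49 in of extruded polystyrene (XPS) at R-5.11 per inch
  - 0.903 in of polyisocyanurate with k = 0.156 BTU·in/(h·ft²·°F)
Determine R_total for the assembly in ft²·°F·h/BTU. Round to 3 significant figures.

6.49 × 5.11 = 33.16
0.903/0.156 = 5.788
R_total = 0.76 + 33.16 + 5.788 = 39.71 ft²·°F·h/BTU

39.7 ft²·°F·h/BTU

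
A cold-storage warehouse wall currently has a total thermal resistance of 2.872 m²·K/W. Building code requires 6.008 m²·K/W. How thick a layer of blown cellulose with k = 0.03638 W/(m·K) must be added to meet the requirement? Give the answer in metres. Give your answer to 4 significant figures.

ΔR = 6.008 − 2.872 = 3.136 m²·K/W
L = ΔR × k = 3.136 × 0.03638 = 0.11409 m

0.1141 m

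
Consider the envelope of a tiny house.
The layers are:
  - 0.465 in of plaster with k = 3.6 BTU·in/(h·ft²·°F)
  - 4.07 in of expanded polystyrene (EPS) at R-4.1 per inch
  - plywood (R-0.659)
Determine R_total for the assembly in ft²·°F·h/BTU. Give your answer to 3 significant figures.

0.465/3.6 = 0.1292
4.07 × 4.1 = 16.69
R_total = 0.1292 + 16.69 + 0.659 = 17.48 ft²·°F·h/BTU

17.5 ft²·°F·h/BTU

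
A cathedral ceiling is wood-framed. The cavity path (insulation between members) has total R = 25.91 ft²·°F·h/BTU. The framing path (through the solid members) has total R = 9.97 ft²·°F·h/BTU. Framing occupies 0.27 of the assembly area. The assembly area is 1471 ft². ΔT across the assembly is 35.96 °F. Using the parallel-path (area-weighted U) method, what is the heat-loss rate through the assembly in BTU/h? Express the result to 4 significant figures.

U_eff = 0.73/25.91 + 0.27/9.97 = 0.028174 + 0.027081 = 0.055256
R_eff = 1/U_eff = 18.098 ft²·°F·h/BTU
Q = 1471 × 35.96 / 18.098 = 2922.9 BTU/h

2923 BTU/h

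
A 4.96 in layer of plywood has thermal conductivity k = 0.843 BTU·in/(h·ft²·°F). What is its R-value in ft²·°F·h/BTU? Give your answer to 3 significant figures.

R = L/k = 4.96/0.843 = 5.884 ft²·°F·h/BTU

5.88 ft²·°F·h/BTU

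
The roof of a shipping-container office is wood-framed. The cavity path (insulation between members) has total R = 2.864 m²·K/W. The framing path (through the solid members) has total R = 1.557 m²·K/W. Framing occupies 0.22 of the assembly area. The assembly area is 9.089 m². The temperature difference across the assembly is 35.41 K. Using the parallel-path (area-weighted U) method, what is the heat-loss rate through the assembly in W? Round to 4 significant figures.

U_eff = 0.78/2.864 + 0.22/1.557 = 0.27235 + 0.1413 = 0.41364
R_eff = 1/U_eff = 2.4175 m²·K/W
Q = 9.089 × 35.41 / 2.4175 = 133.13 W

133.1 W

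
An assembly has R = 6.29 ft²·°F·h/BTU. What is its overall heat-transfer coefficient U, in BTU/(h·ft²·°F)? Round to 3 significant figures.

0.159 BTU/(h·ft²·°F)

U = 1/R = 1/6.29 = 0.159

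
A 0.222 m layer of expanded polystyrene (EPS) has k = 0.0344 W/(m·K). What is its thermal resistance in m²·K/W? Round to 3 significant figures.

R = L/k = 0.222/0.0344 = 6.453 m²·K/W

6.45 m²·K/W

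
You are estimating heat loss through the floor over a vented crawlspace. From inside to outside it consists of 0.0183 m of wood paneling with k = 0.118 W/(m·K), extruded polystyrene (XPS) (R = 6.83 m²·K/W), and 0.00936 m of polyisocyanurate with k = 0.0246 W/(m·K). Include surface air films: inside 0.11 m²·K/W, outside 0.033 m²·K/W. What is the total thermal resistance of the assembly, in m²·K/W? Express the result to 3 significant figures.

0.0183/0.118 = 0.1551
0.00936/0.0246 = 0.3805
R_total = 0.11 + 0.1551 + 6.83 + 0.3805 + 0.033 = 7.509 m²·K/W

7.51 m²·K/W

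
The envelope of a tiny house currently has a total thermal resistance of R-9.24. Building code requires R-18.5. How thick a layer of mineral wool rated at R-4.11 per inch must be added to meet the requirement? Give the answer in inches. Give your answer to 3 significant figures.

ΔR = 18.5 − 9.24 = 9.26 ft²·°F·h/BTU
L = ΔR / (R/in) = 9.26/4.11 = 2.253 in

2.25 in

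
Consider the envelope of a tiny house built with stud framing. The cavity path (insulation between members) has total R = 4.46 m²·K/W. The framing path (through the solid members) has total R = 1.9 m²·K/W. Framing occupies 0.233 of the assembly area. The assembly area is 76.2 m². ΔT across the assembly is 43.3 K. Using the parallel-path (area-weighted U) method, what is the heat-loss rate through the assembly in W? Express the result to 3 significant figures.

U_eff = 0.767/4.46 + 0.233/1.9 = 0.172 + 0.1226 = 0.2946
R_eff = 1/U_eff = 3.394 m²·K/W
Q = 76.2 × 43.3 / 3.394 = 972 W

972 W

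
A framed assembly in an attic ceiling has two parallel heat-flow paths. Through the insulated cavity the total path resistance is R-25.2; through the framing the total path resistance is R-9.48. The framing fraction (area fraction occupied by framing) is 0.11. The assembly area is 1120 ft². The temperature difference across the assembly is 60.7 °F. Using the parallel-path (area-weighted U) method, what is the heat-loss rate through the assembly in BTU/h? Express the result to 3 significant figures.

3190 BTU/h

U_eff = 0.89/25.2 + 0.11/9.48 = 0.03532 + 0.0116 = 0.04692
R_eff = 1/U_eff = 21.31 ft²·°F·h/BTU
Q = 1120 × 60.7 / 21.31 = 3190 BTU/h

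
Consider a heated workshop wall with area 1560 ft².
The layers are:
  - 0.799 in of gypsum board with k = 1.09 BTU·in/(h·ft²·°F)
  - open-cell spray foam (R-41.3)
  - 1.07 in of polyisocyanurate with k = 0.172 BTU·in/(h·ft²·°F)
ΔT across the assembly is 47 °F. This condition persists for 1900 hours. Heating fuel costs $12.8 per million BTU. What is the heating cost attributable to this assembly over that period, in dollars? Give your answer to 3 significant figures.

0.799/1.09 = 0.733
1.07/0.172 = 6.221
R_total = 0.733 + 41.3 + 6.221 = 48.25 ft²·°F·h/BTU
Q = 1560 × 47 / 48.25 = 1519 BTU/h
E = 1519 × 1900 = 2887000 BTU
Cost = 2887000/10⁶ × 12.8 = $36.95

37.0 dollars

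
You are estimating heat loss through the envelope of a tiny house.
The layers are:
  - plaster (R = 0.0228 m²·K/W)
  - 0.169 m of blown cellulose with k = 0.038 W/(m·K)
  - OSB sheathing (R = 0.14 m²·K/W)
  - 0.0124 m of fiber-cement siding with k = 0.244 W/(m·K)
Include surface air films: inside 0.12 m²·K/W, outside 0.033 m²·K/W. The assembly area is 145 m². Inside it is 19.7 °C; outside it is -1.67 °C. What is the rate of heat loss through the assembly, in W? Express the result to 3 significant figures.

0.169/0.038 = 4.447
0.0124/0.244 = 0.05082
R_total = 0.12 + 0.0228 + 4.447 + 0.14 + 0.05082 + 0.033 = 4.814 m²·K/W
Q = A·ΔT/R = 145 × (19.7 − (-1.67)) / 4.814 = 643.7 W

644 W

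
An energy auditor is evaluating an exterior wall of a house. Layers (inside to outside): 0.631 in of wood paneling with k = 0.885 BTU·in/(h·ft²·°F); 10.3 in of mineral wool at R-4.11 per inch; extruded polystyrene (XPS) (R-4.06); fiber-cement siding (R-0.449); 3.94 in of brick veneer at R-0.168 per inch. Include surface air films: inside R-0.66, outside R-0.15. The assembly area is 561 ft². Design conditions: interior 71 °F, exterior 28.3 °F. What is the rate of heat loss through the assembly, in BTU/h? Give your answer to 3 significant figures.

489 BTU/h

0.631/0.885 = 0.713
10.3 × 4.11 = 42.33
3.94 × 0.168 = 0.6619
R_total = 0.66 + 0.713 + 42.33 + 4.06 + 0.449 + 0.6619 + 0.15 = 49.03 ft²·°F·h/BTU
Q = A·ΔT/R = 561 × (71 − 28.3) / 49.03 = 488.6 BTU/h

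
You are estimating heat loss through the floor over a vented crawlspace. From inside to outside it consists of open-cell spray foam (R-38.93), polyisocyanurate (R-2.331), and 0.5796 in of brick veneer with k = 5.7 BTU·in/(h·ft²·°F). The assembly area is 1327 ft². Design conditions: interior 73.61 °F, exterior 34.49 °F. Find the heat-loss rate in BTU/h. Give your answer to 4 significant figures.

0.5796/5.7 = 0.10168
R_total = 38.93 + 2.331 + 0.10168 = 41.363 ft²·°F·h/BTU
Q = A·ΔT/R = 1327 × (73.61 − 34.49) / 41.363 = 1255.1 BTU/h

1255 BTU/h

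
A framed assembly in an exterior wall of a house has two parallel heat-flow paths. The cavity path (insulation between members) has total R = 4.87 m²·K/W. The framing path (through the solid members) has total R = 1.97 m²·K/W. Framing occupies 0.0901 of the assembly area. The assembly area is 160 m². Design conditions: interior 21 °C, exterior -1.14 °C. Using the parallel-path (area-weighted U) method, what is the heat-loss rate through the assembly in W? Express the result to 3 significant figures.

U_eff = 0.9099/4.87 + 0.0901/1.97 = 0.1868 + 0.04574 = 0.2326
R_eff = 1/U_eff = 4.3 m²·K/W
Q = 160 × (21 − (-1.14)) / 4.3 = 823.9 W

824 W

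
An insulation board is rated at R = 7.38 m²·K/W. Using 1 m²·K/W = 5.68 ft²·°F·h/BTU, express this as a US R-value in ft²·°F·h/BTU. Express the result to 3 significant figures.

R_US = 7.38 × 5.68 = 41.92

41.9 ft²·°F·h/BTU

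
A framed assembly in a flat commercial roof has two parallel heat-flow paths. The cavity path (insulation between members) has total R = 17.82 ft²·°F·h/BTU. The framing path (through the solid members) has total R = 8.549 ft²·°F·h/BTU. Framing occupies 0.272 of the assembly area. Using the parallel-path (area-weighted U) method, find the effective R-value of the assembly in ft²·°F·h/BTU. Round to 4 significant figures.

13.76 ft²·°F·h/BTU

U_eff = 0.728/17.82 + 0.272/8.549 = 0.040853 + 0.031817 = 0.07267
R_eff = 1/U_eff = 13.761 ft²·°F·h/BTU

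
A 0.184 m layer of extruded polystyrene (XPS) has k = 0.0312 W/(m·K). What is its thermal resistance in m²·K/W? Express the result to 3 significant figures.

5.90 m²·K/W

R = L/k = 0.184/0.0312 = 5.897 m²·K/W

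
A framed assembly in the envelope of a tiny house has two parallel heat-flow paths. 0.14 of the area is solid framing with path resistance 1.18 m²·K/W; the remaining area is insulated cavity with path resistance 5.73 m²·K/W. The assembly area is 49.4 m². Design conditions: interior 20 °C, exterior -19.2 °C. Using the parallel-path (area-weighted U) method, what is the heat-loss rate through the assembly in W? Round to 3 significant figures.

520 W

U_eff = 0.86/5.73 + 0.14/1.18 = 0.1501 + 0.1186 = 0.2687
R_eff = 1/U_eff = 3.721 m²·K/W
Q = 49.4 × (20 − (-19.2)) / 3.721 = 520.4 W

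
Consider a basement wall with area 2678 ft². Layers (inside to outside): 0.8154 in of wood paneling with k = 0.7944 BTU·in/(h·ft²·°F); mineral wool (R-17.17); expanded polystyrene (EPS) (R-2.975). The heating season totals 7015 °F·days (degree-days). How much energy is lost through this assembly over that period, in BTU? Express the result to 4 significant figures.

21300000 BTU

0.8154/0.7944 = 1.0264
R_total = 1.0264 + 17.17 + 2.975 = 21.171 ft²·°F·h/BTU
E = A × HDD × 24 / R = 2678 × 7015 × 24 / 21.171 = 21296000 BTU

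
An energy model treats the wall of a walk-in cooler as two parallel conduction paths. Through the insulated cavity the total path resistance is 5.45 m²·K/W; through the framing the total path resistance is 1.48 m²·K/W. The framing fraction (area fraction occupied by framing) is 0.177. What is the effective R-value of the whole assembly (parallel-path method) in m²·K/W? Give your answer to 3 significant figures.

3.70 m²·K/W

U_eff = 0.823/5.45 + 0.177/1.48 = 0.151 + 0.1196 = 0.2706
R_eff = 1/U_eff = 3.695 m²·K/W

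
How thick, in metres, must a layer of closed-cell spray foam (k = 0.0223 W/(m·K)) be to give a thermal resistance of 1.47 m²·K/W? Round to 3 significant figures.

0.0328 m

L = R·k = 1.47 × 0.0223 = 0.03278 m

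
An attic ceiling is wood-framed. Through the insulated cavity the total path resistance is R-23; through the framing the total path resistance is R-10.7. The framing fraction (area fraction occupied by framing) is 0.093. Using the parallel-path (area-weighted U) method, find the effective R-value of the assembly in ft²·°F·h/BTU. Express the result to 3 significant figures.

U_eff = 0.907/23 + 0.093/10.7 = 0.03943 + 0.008692 = 0.04813
R_eff = 1/U_eff = 20.78 ft²·°F·h/BTU

20.8 ft²·°F·h/BTU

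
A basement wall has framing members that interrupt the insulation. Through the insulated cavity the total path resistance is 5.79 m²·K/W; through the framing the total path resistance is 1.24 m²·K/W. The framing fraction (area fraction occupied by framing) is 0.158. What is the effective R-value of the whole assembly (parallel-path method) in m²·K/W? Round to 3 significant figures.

U_eff = 0.842/5.79 + 0.158/1.24 = 0.1454 + 0.1274 = 0.2728
R_eff = 1/U_eff = 3.665 m²·K/W

3.67 m²·K/W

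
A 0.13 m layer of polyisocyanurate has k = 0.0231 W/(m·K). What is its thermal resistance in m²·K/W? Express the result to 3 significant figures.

5.63 m²·K/W

R = L/k = 0.13/0.0231 = 5.628 m²·K/W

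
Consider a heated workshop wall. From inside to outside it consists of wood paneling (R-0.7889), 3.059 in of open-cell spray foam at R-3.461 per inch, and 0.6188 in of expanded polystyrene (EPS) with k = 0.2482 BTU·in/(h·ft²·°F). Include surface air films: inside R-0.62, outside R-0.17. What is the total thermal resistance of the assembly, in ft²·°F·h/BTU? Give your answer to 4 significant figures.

14.66 ft²·°F·h/BTU

3.059 × 3.461 = 10.587
0.6188/0.2482 = 2.4932
R_total = 0.62 + 0.7889 + 10.587 + 2.4932 + 0.17 = 14.659 ft²·°F·h/BTU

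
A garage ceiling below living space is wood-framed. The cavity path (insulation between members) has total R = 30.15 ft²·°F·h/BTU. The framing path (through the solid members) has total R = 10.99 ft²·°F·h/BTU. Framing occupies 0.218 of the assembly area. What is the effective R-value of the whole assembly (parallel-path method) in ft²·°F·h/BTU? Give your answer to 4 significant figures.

U_eff = 0.782/30.15 + 0.218/10.99 = 0.025937 + 0.019836 = 0.045773
R_eff = 1/U_eff = 21.847 ft²·°F·h/BTU

21.85 ft²·°F·h/BTU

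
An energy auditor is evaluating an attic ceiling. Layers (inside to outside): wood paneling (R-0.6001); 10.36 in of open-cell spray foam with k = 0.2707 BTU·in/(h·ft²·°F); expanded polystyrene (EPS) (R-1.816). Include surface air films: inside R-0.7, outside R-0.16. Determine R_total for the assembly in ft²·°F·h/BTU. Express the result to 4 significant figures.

10.36/0.2707 = 38.271
R_total = 0.7 + 0.6001 + 38.271 + 1.816 + 0.16 = 41.547 ft²·°F·h/BTU

41.55 ft²·°F·h/BTU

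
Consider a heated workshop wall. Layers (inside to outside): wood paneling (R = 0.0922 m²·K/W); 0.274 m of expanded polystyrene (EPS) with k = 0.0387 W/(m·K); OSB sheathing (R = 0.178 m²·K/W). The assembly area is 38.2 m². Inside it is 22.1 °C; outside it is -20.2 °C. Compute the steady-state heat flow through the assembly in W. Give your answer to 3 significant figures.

0.274/0.0387 = 7.08
R_total = 0.0922 + 7.08 + 0.178 = 7.35 m²·K/W
Q = A·ΔT/R = 38.2 × (22.1 − (-20.2)) / 7.35 = 219.8 W

220 W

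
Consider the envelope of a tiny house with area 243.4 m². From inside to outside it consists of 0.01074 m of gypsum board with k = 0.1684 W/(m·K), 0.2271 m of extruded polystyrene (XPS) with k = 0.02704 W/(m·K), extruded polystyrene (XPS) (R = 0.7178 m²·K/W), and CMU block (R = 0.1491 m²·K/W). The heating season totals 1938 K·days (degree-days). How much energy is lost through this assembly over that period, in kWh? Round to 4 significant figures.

0.01074/0.1684 = 0.063777
0.2271/0.02704 = 8.3987
R_total = 0.063777 + 8.3987 + 0.7178 + 0.1491 = 9.3293 m²·K/W
E = A × HDD × 24 / R / 1000 = 243.4 × 1938 × 24 / 9.3293 / 1000 = 1213.5 kWh

1213 kWh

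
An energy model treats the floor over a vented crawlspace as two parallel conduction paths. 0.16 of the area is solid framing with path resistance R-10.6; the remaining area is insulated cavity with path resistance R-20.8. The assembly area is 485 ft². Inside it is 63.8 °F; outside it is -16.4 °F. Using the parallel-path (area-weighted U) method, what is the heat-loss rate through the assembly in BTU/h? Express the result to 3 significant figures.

2160 BTU/h

U_eff = 0.84/20.8 + 0.16/10.6 = 0.04038 + 0.01509 = 0.05548
R_eff = 1/U_eff = 18.02 ft²·°F·h/BTU
Q = 485 × (63.8 − (-16.4)) / 18.02 = 2158 BTU/h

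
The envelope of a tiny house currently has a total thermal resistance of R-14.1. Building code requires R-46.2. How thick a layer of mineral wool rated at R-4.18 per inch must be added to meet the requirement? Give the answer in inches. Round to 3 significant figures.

7.68 in

ΔR = 46.2 − 14.1 = 32.1 ft²·°F·h/BTU
L = ΔR / (R/in) = 32.1/4.18 = 7.679 in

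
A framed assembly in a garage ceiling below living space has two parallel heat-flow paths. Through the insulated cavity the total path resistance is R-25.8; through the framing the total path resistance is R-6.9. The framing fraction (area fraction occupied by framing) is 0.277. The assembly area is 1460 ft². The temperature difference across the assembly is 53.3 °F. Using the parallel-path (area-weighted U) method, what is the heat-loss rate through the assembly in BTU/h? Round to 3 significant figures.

U_eff = 0.723/25.8 + 0.277/6.9 = 0.02802 + 0.04014 = 0.06817
R_eff = 1/U_eff = 14.67 ft²·°F·h/BTU
Q = 1460 × 53.3 / 14.67 = 5305 BTU/h

5300 BTU/h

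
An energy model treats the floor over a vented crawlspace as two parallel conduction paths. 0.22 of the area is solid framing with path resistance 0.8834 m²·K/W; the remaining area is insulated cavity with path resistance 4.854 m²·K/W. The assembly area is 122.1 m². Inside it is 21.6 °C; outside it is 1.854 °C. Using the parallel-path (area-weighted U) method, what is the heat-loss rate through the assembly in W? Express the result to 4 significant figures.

U_eff = 0.78/4.854 + 0.22/0.8834 = 0.16069 + 0.24904 = 0.40973
R_eff = 1/U_eff = 2.4406 m²·K/W
Q = 122.1 × (21.6 − 1.854) / 2.4406 = 987.85 W

987.9 W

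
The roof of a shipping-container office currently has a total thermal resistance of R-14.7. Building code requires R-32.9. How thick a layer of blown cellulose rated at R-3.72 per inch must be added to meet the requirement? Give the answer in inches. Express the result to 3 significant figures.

4.89 in

ΔR = 32.9 − 14.7 = 18.2 ft²·°F·h/BTU
L = ΔR / (R/in) = 18.2/3.72 = 4.892 in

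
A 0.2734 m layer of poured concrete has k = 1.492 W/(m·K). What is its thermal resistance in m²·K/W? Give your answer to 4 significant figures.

R = L/k = 0.2734/1.492 = 0.18324 m²·K/W

0.1832 m²·K/W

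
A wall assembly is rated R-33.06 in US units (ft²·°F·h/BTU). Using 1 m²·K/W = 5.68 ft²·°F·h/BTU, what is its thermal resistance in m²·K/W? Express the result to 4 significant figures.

R_SI = 33.06/5.68 = 5.8204

5.820 m²·K/W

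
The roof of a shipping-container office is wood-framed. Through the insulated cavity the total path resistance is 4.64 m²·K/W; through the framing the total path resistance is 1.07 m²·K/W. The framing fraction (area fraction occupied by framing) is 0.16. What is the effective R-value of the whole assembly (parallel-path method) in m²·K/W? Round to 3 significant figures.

3.03 m²·K/W

U_eff = 0.84/4.64 + 0.16/1.07 = 0.181 + 0.1495 = 0.3306
R_eff = 1/U_eff = 3.025 m²·K/W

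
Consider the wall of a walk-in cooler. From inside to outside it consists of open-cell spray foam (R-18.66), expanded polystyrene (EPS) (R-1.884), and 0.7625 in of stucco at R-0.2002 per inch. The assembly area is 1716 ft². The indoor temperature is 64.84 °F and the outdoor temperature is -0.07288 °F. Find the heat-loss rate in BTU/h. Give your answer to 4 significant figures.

0.7625 × 0.2002 = 0.15265
R_total = 18.66 + 1.884 + 0.15265 = 20.697 ft²·°F·h/BTU
Q = A·ΔT/R = 1716 × (64.84 − (-0.07288)) / 20.697 = 5382.1 BTU/h

5382 BTU/h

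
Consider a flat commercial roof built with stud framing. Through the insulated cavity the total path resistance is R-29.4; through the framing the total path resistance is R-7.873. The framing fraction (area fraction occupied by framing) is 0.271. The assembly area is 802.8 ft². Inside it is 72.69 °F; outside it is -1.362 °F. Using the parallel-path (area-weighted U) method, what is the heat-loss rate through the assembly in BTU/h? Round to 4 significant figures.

3520 BTU/h

U_eff = 0.729/29.4 + 0.271/7.873 = 0.024796 + 0.034421 = 0.059217
R_eff = 1/U_eff = 16.887 ft²·°F·h/BTU
Q = 802.8 × (72.69 − (-1.362)) / 16.887 = 3520.4 BTU/h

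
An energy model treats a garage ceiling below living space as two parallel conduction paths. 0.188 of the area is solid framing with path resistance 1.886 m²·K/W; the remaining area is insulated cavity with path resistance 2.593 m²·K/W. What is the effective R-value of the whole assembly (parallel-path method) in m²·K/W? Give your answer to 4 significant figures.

U_eff = 0.812/2.593 + 0.188/1.886 = 0.31315 + 0.099682 = 0.41283
R_eff = 1/U_eff = 2.4223 m²·K/W

2.422 m²·K/W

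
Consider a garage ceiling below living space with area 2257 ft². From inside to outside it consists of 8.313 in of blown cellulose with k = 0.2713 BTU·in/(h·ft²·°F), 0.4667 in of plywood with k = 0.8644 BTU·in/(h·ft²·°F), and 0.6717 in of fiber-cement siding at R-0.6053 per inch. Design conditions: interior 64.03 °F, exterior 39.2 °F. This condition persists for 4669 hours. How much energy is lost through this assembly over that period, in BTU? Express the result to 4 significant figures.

8.313/0.2713 = 30.641
0.4667/0.8644 = 0.53991
0.6717 × 0.6053 = 0.40658
R_total = 30.641 + 0.53991 + 0.40658 = 31.588 ft²·°F·h/BTU
Q = 2257 × (64.03 − 39.2) / 31.588 = 1774.1 BTU/h
E = 1774.1 × 4669 = 8283500 BTU

8283000 BTU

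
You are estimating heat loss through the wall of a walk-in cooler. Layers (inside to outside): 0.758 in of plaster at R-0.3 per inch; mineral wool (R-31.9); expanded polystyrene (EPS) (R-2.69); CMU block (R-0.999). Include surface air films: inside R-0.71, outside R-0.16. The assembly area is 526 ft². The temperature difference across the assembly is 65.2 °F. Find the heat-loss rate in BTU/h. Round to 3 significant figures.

935 BTU/h

0.758 × 0.3 = 0.2274
R_total = 0.71 + 0.2274 + 31.9 + 2.69 + 0.999 + 0.16 = 36.69 ft²·°F·h/BTU
Q = A·ΔT/R = 526 × 65.2 / 36.69 = 934.8 BTU/h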